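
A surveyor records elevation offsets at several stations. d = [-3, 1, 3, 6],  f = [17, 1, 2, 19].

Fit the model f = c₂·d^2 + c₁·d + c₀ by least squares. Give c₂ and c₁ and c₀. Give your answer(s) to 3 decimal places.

c₂ = 0.870, c₁ = -2.418, c₀ = 2.013

Sums needed: Σd^2·d^2 = 1459, Σd^2·d = 217, Σd^2 = 55, Σd·d = 55, Σd = 7, Σ1 = 4.
Moment sums: Σd^2·f = 856, Σd·f = 70, Σf = 39.
So MᵀM·[c₂, c₁, c₀]ᵀ = Mᵀf: [[1459, 217, 55]; [217, 55, 7]; [55, 7, 4]]·[c₂, c₁, c₀]ᵀ = [856, 70, 39]ᵀ.
Inverting the 3×3 Gram matrix, [c₂, c₁, c₀]ᵀ = [2243/2577, -6230/2577, 1729/859]ᵀ.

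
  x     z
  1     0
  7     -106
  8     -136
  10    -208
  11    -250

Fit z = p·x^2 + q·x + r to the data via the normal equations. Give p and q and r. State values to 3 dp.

Forming MᵀM = [[31139, 3187, 335]; [3187, 335, 37]; [335, 37, 5]] and Mᵀz = [-64948, -6660, -700]ᵀ gives MᵀM·[p, q, r]ᵀ = Mᵀz.
Row-reducing yields p = -23624/12837, q = -12380/4279, r = 60464/12837.

p = -1.840, q = -2.893, r = 4.710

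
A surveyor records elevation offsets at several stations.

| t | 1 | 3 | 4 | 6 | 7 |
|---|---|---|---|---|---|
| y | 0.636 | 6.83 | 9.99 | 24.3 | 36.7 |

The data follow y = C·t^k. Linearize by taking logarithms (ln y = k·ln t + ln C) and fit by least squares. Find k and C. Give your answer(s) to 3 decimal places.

Linearized form: ln y = k·ln t + ln C. From the 5 transformed points,
Sums: Σln t = 6.2226, Σ(ln t)² = 10.1257, Σln y = 10.5636, Σln t·ln y = 18.0287.
Normal system: [[10.1257, 6.2226]; [6.2226, 5]]·[k, ln C]ᵀ = [18.0287, 10.5636]ᵀ.
Solving (det = 11.9082): k = 2.04991, ln C = -0.43842, so C = exp(-0.43842) = 0.64505.

k = 2.050, C = 0.645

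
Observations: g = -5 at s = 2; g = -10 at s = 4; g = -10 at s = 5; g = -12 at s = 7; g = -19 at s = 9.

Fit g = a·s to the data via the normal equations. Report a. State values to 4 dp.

From the data, Σs·s = 175.
Right-hand side: Σs·g = -355.
Normal equations: [[175]]·[a]ᵀ = [-355]ᵀ.
a = (-355)/175 = -2.02857.

a = -2.0286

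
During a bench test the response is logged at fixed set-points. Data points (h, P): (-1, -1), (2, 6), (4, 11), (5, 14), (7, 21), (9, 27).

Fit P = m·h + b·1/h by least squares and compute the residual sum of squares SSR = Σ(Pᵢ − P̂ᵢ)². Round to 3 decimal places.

From the data, Σh·h = 176, Σh·1/h = 6, Σ1/h·1/h = 2199229/1587600.
Right-hand side: Σh·P = 517, Σ1/h·P = 311/20.
det = 176·(2199229/1587600) − 6² = 20619419/99225.
m = (517·(2199229/1587600) − 6·(311/20))/(20619419/99225) = 988878313/329910704; b = (176·(311/20) − 6·517)/(20619419/99225) = -36236970/20619419.
Residuals: 4657417/19406512, 145801679/164955352, -45386907/82477676, -209683405/329910704, 88803953/329910704, 72105471/329910704; SSR = 549583211/329910704.

SSR = 1.666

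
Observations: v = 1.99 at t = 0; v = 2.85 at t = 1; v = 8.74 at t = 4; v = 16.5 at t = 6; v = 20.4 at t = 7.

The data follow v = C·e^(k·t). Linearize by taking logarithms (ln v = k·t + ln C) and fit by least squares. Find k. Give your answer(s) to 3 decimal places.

k = 0.340

Let Y = ln v. Fitting Y = k·t + ln C by least squares:
AᵀA = [[102.0000, 18.0000]; [18.0000, 5]], rhs = [47.6479, 9.7223]ᵀ  (here Σt = 18.0000, Σ(t)² = 102.0000, Σln v = 9.7223, Σt·ln v = 47.6479).
Solving (det = 186.0000): k = 0.33999, ln C = 0.72048.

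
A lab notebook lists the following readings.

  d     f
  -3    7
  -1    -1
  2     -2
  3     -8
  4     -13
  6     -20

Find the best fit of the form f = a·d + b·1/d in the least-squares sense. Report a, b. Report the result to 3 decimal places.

Sums needed: Σd·d = 75, Σd·1/d = 6, Σ1/d·1/d = 25/16.
For Xᵀf: Σd·f = -220, Σ1/d·f = -139/12.
XᵀX·[a, b]ᵀ = Xᵀf becomes [[75, 6]; [6, 25/16]]·[a, b]ᵀ = [-220, -139/12]ᵀ.
det = 75·(25/16) − 6² = 1299/16.
a = ((-220)·(25/16) − 6·(-139/12))/(1299/16) = -4388/1299; b = (75·(-139/12) − 6·(-220))/(1299/16) = 7220/1299.

a = -3.378, b = 5.558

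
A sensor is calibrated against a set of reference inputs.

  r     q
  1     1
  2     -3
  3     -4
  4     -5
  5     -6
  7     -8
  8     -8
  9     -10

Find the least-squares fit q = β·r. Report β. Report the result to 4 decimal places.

Normal-equation sums: Σr·r = 249.
Moment sums: Σr·q = -277.
AᵀA·[β]ᵀ = Aᵀq becomes [[249]]·[β]ᵀ = [-277]ᵀ.
β = (-277)/249 = -1.11245.

β = -1.1124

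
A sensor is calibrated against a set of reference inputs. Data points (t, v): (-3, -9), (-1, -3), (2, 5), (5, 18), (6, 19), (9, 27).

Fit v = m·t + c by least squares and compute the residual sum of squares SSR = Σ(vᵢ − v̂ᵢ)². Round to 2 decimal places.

SSR = 8.52

AᵀA·[m, c]ᵀ = Aᵀv reads: 156·m + 18·c = 487;  18·m + 6·c = 57.
Determinant 156·6 − 18² = 612.
m = (487·6 − 18·57)/612 = 158/51; c = (156·57 − 18·487)/612 = 7/34.
Residuals: 3/34, -11/102, -143/102, 235/102, 7/34, -37/34; SSR = 869/102.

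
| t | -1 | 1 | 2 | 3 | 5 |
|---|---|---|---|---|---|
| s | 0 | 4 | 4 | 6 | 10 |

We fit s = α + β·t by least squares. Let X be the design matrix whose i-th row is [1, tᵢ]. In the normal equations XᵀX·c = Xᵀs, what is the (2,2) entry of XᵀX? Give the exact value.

Row 2 ↔ basis t, column 2 ↔ basis t, so (XᵀX)_{2,2} = Σᵢ (t)·(t) = (-1)·(-1) + (1)·(1) + (2)·(2) + (3)·(3) + (5)·(5) = 40.

40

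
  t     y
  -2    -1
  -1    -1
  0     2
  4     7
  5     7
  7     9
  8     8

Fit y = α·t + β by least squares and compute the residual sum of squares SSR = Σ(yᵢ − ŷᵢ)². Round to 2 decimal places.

SSR = 7.55

With design matrix A, AᵀA = [[159, 21]; [21, 7]] and Aᵀy = [193, 31]ᵀ.
Δ = 159·7 − 21² = 672.
α = (193·7 − 21·31)/672 = 25/24; β = (159·31 − 21·193)/672 = 73/56.
Residuals: -37/168, -53/42, 39/56, 257/168, 41/84, 17/42, -275/168; SSR = 317/42.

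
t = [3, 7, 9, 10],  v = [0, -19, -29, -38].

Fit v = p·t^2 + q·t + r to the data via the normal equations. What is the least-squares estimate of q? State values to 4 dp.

The normal equations are: 19043·p + 2099·q + 239·r = -7080;  2099·p + 239·q + 29·r = -774;  239·p + 29·q + 4·r = -86.
(Σt^2·t^2 = 19043, Σt^2·t = 2099, Σt^2 = 239, Σt·t = 239, Σt = 29, Σ1 = 4, Σt^2·v = -7080, Σt·v = -774, Σv = -86.)
Row-reducing yields p = -1/4, q = -41/20, r = 83/10.

q = -2.0500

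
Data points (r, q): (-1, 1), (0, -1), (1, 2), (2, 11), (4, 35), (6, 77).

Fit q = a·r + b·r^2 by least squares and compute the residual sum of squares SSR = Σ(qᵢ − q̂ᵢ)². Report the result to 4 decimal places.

Normal-equation sums: Σr·r = 58, Σr·r^2 = 288, Σr^2·r^2 = 1570.
Moment sums: Σr·q = 625, Σr^2·q = 3379.
Eliminating b: 1570·(row 1) − 288·(row 2) gives 8116·a = 1570·625 − 288·3379 = 8098, so a = 4049/4058.
Then b = (3379 − 288·(4049/4058))/1570 = 7991/4058.
Residuals: 58/2029, -1, -1962/2029, 2288/2029, -1011/2029, 248/2029; SSR = 7042/2029.

SSR = 3.4707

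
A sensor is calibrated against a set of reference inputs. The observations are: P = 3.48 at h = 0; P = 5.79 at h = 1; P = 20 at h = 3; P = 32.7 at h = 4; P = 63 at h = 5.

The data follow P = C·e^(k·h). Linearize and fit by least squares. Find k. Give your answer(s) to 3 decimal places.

k = 0.580

With ln Pᵢ as the transformed response and hᵢ as the regressor:
Sums: Σh = 13.0000, Σ(h)² = 51.0000, Σln P = 13.6294, Σh·ln P = 45.4085.
Normal system: [[51.0000, 13.0000]; [13.0000, 5]]·[k, ln C]ᵀ = [45.4085, 13.6294]ᵀ.
Δ = 51.0000·5 − (13.0000)² = 86.0000; k = (45.4085·5 − 13.0000·13.6294)/86.0000 = 0.57977, ln C = (51.0000·13.6294 − 13.0000·45.4085)/86.0000 = 1.21848.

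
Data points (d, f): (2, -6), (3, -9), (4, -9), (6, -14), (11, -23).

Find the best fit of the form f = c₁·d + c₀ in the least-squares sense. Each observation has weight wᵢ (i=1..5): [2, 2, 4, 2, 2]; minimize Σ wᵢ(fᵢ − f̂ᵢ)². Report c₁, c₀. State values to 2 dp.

With design matrix X, XᵀWX = [[404, 60]; [60, 12]] and XᵀWf = [-896, -140]ᵀ.
Determinant 404·12 − 60² = 1248.
c₁ = ((-896)·12 − 60·(-140))/1248 = -49/26; c₀ = (404·(-140) − 60·(-896))/1248 = -175/78.

c₁ = -1.88, c₀ = -2.24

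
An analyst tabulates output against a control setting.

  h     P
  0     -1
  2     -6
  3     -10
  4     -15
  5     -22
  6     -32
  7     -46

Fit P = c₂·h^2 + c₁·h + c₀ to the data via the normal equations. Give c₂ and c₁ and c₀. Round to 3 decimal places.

c₂ = -0.919, c₁ = 0.285, c₀ = -1.713

Entries of MᵀM: Σh^2·h^2 = 4675, Σh^2·h = 783, Σh^2 = 139, Σh·h = 139, Σh = 27, Σ1 = 7.
Moment sums: Σh^2·P = -4310, Σh·P = -726, ΣP = -132.
Normal equations: [[4675, 783, 139]; [783, 139, 27]; [139, 27, 7]]·[c₂, c₁, c₀]ᵀ = [-4310, -726, -132]ᵀ.
Row-reducing yields c₂ = -667/726, c₁ = 69/242, c₀ = -622/363.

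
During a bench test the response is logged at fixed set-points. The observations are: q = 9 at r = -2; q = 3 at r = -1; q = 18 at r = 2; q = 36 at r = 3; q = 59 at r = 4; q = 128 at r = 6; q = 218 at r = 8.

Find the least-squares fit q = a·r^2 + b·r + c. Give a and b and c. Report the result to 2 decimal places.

Normal-equation sums: Σr^2·r^2 = 5762, Σr^2·r = 818, Σr^2 = 134, Σr·r = 134, Σr = 20, Σ1 = 7.
And Σr^2·q = 19939, Σr·q = 2871, Σq = 471.
So AᵀA·[a, b, c]ᵀ = Aᵀq: [[5762, 818, 134]; [818, 134, 20]; [134, 20, 7]]·[a, b, c]ᵀ = [19939, 2871, 471]ᵀ.
Solving the 3×3 system (Gaussian elimination) gives a = 38450/12327, b = 53891/24654, c = 781/587.

a = 3.12, b = 2.19, c = 1.33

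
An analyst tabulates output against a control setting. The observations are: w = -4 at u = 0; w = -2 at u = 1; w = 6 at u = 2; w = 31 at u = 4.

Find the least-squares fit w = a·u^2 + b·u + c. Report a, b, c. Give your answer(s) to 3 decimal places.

Sums needed: Σu^2·u^2 = 273, Σu^2·u = 73, Σu^2 = 21, Σu·u = 21, Σu = 7, Σ1 = 4.
And Σu^2·w = 518, Σu·w = 134, Σw = 31.
So MᵀM·[a, b, c]ᵀ = Mᵀw: [[273, 73, 21]; [73, 21, 7]; [21, 7, 4]]·[a, b, c]ᵀ = [518, 134, 31]ᵀ.
Solving the 3×3 system (Gaussian elimination) gives a = 87/44, b = 203/220, c = -467/110.

a = 1.977, b = 0.923, c = -4.245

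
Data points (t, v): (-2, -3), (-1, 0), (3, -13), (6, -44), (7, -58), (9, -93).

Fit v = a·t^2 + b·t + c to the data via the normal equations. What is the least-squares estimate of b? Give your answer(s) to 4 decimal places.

Forming XᵀX = [[10356, 1306, 180]; [1306, 180, 22]; [180, 22, 6]] and Xᵀv = [-12088, -1540, -211]ᵀ gives XᵀX·[a, b, c]ᵀ = Xᵀv.
Inverting the 3×3 Gram matrix, [a, b, c]ᵀ = [-7691/7498, -3914/3749, -4247/7498]ᵀ.

b = -1.0440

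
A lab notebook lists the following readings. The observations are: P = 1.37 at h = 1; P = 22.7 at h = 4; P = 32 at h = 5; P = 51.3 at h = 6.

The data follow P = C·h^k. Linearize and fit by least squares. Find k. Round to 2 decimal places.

k = 2.00

Let Y = ln P. Fitting Y = k·ln h + ln C by least squares:
Σln h = 4.7875, Σ(ln h)² = 7.7225, Σln P = 10.8406, Σln h·ln P = 16.9618.
Equations: 7.7225·k + 4.7875·ln C = 16.9618;  4.7875·k + 4·ln C = 10.8406.
Δ = 7.7225·4 − (4.7875)² = 7.9699; k = (16.9618·4 − 4.7875·10.8406)/7.9699 = 2.00101, ln C = (7.7225·10.8406 − 4.7875·16.9618)/7.9699 = 0.31520.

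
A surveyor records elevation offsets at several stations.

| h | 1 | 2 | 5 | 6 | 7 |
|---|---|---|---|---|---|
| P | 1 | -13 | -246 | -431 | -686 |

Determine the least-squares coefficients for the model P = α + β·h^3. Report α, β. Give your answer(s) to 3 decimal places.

AᵀA·[α, β]ᵀ = AᵀP reads: 5·α + 693·β = -1375;  693·α + 179995·β = -359247.
Determinant 5·179995 − 693² = 419726.
α = ((-1375)·179995 − 693·(-359247))/419726 = 732523/209863; β = (5·(-359247) − 693·(-1375))/419726 = -421680/209863.

α = 3.490, β = -2.009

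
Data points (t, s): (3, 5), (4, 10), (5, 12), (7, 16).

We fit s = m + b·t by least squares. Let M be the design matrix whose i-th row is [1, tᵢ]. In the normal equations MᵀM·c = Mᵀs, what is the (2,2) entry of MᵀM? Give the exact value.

Row 2 ↔ basis t, column 2 ↔ basis t, so (MᵀM)_{2,2} = Σᵢ (t)·(t) = (3)·(3) + (4)·(4) + (5)·(5) + (7)·(7) = 99.

99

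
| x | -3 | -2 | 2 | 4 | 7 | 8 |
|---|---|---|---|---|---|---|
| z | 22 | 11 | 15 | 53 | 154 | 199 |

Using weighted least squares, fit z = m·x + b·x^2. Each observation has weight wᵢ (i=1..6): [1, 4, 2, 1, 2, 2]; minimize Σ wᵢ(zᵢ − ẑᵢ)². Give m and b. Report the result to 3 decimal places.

m = 1.071, b = 2.983

With design matrix M, MᵀWM = [[275, 1731]; [1731, 13427]] and MᵀWz = [5458, 41906]ᵀ.
Δ = 275·13427 − 1731² = 696064.
m = (5458·13427 − 1731·41906)/696064 = 11645/10876; b = (275·41906 − 1731·5458)/696064 = 32443/10876.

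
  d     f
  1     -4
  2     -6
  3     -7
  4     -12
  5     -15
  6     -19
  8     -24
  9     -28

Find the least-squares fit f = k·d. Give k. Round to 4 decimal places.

AᵀA·[k]ᵀ = Aᵀf reads: 236·k = -718.
Hence k = -718 / 236 ≈ -3.04237.

k = -3.0424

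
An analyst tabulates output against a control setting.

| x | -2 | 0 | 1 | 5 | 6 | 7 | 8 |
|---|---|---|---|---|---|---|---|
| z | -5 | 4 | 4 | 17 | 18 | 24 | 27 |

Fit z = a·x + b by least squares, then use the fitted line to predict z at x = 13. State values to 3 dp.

ẑ = 41.420

Entries of AᵀA: Σx·x = 179, Σx = 25, Σ1 = 7.
And Σx·z = 591, Σz = 89.
AᵀA·[a, b]ᵀ = Aᵀz becomes [[179, 25]; [25, 7]]·[a, b]ᵀ = [591, 89]ᵀ.
Eliminating b: 7·(row 1) − 25·(row 2) gives 628·a = 7·591 − 25·89 = 1912, so a = 478/157.
Then b = (89 − 25·(478/157))/7 = 289/157.
At x = 13: ẑ = (478/157)·(13) + (289/157)·(1) = 6503/157.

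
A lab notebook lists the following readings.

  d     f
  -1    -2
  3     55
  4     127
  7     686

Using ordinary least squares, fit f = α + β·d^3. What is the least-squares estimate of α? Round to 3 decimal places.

α = 0.053

Normal-equation sums: Σ1 = 4, Σd^3 = 433, Σd^3·d^3 = 122475.
For Aᵀf: Σf = 866, Σd^3·f = 244913.
Normal equations: [[4, 433]; [433, 122475]]·[α, β]ᵀ = [866, 244913]ᵀ.
Eliminating β: 122475·(row 1) − 433·(row 2) gives 302411·α = 122475·866 − 433·244913 = 16021, so α = 16021/302411.
Then β = (244913 − 433·(16021/302411))/122475 = 604674/302411.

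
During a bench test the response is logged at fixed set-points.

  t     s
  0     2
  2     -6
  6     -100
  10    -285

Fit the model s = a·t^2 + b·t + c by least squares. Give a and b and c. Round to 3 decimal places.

a = -2.960, b = 0.793, c = 2.784

Entries of AᵀA: Σt^2·t^2 = 11312, Σt^2·t = 1224, Σt^2 = 140, Σt·t = 140, Σt = 18, Σ1 = 4.
Right-hand side: Σt^2·s = -32124, Σt·s = -3462, Σs = -389.
Solving the 3×3 system (Gaussian elimination) gives a = -9425/3184, b = 1263/1592, c = 554/199.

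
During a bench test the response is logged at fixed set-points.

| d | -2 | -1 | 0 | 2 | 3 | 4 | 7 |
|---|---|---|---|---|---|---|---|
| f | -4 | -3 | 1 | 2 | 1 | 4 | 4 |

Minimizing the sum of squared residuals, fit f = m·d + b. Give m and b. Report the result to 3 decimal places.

Compute the Gram sums: Σd·d = 83, Σd = 13, Σ1 = 7.
For Mᵀf: Σd·f = 62, Σf = 5.
MᵀM·[m, b]ᵀ = Mᵀf becomes [[83, 13]; [13, 7]]·[m, b]ᵀ = [62, 5]ᵀ.
det = 83·7 − 13² = 412.
m = (62·7 − 13·5)/412 = 369/412; b = (83·5 − 13·62)/412 = -391/412.

m = 0.896, b = -0.949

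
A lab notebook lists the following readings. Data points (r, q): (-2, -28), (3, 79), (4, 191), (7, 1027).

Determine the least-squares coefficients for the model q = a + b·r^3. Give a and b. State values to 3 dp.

a = -2.507, b = 3.002

Normal-equation sums: Σ1 = 4, Σr^3 = 426, Σr^3·r^3 = 122538.
And Σq = 1269, Σr^3·q = 366842.
Normal equations: [[4, 426]; [426, 122538]]·[a, b]ᵀ = [1269, 366842]ᵀ.
Eliminating b: 122538·(row 1) − 426·(row 2) gives 308676·a = 122538·1269 − 426·366842 = -773970, so a = -128995/51446.
Then b = (366842 − 426·(-128995/51446))/122538 = 463387/154338.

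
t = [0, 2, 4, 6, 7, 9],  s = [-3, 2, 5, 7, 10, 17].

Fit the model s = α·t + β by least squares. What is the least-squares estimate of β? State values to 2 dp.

With design matrix M, MᵀM = [[186, 28]; [28, 6]] and Mᵀs = [289, 38]ᵀ.
Δ = 186·6 − 28² = 332.
α = (289·6 − 28·38)/332 = 335/166; β = (186·38 − 28·289)/332 = -256/83.

β = -3.08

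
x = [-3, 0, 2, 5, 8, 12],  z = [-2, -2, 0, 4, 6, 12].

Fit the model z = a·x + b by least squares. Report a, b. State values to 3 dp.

a = 0.973, b = -0.893

Forming AᵀA = [[246, 24]; [24, 6]] and Aᵀz = [218, 18]ᵀ gives AᵀA·[a, b]ᵀ = Aᵀz.
Eliminating b: 6·(row 1) − 24·(row 2) gives 900·a = 6·218 − 24·18 = 876, so a = 73/75.
Then b = (18 − 24·(73/75))/6 = -67/75.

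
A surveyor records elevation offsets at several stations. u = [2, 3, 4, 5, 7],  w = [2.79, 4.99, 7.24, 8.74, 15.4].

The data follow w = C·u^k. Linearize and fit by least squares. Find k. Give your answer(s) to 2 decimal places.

k = 1.33

Linearized form: ln w = k·ln u + ln C. From the 5 transformed points,
Sums: Σln u = 6.7334, Σ(ln u)² = 9.9861, Σln w = 9.5154, Σln u·ln w = 14.0314.
Normal system: [[9.9861, 6.7334]; [6.7334, 5]]·[k, ln C]ᵀ = [14.0314, 9.5154]ᵀ.
Δ = 9.9861·5 − (6.7334)² = 4.5917; k = (14.0314·5 − 6.7334·9.5154)/4.5917 = 1.32552, ln C = (9.9861·9.5154 − 6.7334·14.0314)/4.5917 = 0.11803.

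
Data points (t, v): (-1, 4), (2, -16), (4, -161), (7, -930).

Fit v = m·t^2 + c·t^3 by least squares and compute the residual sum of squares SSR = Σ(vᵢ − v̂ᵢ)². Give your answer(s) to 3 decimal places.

SSR = 0.858

The normal system XᵀX·[m, c]ᵀ = Xᵀv is [[2674, 17862]; [17862, 121810]]·[m, c]ᵀ = [-48206, -329426]ᵀ.
Determinant 2674·121810 − 17862² = 6668896.
m = ((-48206)·121810 − 17862·(-329426))/6668896 = 58819/32062; c = (2674·(-329426) − 17862·(-48206))/6668896 = -1239347/416806.
Residuals: -9905/12259, 93646/208403, -10955/208403, -631/208403; SSR = 178709/208403.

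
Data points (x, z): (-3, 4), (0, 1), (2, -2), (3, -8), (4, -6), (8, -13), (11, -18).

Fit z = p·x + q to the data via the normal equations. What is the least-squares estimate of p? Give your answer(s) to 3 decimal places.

From the data, Σx·x = 223, Σx = 25, Σ1 = 7.
Moment sums: Σx·z = -366, Σz = -42.
Normal equations: [[223, 25]; [25, 7]]·[p, q]ᵀ = [-366, -42]ᵀ.
Δ = 223·7 − 25² = 936.
p = ((-366)·7 − 25·(-42))/936 = -21/13; q = (223·(-42) − 25·(-366))/936 = -3/13.

p = -1.615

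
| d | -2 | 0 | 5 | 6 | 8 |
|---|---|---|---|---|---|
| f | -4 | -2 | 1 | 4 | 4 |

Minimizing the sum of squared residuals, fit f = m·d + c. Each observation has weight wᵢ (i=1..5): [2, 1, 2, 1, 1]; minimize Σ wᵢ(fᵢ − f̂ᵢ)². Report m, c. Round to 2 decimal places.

Entries of MᵀWM: Σwᵢ·d·d = 158, Σwᵢ·d = 20, Σwᵢ·1 = 7.
And Σwᵢ·d·f = 82, Σwᵢ·f = 0.
MᵀWM·[m, c]ᵀ = MᵀWf becomes [[158, 20]; [20, 7]]·[m, c]ᵀ = [82, 0]ᵀ.
det = 158·7 − 20² = 706.
m = (82·7 − 20·0)/706 = 287/353; c = (158·0 − 20·82)/706 = -820/353.

m = 0.81, c = -2.32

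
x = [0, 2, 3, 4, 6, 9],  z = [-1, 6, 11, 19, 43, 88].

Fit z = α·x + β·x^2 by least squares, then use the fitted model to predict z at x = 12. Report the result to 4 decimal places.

ẑ = 153.2555

Normal-equation sums: Σx·x = 146, Σx·x^2 = 1044, Σx^2·x^2 = 8210.
And Σx·z = 1171, Σx^2·z = 9103.
Normal equations: [[146, 1044]; [1044, 8210]]·[α, β]ᵀ = [1171, 9103]ᵀ.
Eliminating β: 8210·(row 1) − 1044·(row 2) gives 108724·α = 8210·1171 − 1044·9103 = 110378, so α = 55189/54362.
Then β = (9103 − 1044·(55189/54362))/8210 = 53257/54362.
At x = 12: ẑ = (55189/54362)·(12) + (53257/54362)·(144) = 4165638/27181.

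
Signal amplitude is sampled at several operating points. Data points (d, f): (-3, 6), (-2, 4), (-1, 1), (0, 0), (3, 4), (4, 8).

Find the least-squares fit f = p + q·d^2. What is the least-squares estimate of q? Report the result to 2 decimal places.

q = 0.47

From the data, Σ1 = 6, Σd^2 = 39, Σd^2·d^2 = 435.
Right-hand side: Σf = 23, Σd^2·f = 235.
So MᵀM·[p, q]ᵀ = Mᵀf: [[6, 39]; [39, 435]]·[p, q]ᵀ = [23, 235]ᵀ.
det = 6·435 − 39² = 1089.
p = (23·435 − 39·235)/1089 = 280/363; q = (6·235 − 39·23)/1089 = 57/121.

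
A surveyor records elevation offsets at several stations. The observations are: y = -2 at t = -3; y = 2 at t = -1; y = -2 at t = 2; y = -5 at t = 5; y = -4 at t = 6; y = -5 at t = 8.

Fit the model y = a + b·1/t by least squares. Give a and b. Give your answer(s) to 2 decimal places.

a = -2.89, b = -3.88

Sums needed: Σ1 = 6, Σ1/t = -41/120, Σ1/t·1/t = 20801/14400.
Moment sums: Σy = -16, Σ1/t·y = -37/8.
Eliminating b: (20801/14400)·(row 1) − (-41/120)·(row 2) gives (4925/576)·a = (20801/14400)·(-16) − (-41/120)·(-37/8) = -355571/14400, so a = -355571/123125.
Then b = ((-37/8) − (-41/120)·(-355571/123125))/(20801/14400) = -95664/24625.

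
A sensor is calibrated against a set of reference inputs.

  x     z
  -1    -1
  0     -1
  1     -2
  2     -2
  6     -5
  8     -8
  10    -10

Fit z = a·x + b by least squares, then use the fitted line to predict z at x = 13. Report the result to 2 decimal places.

The normal system MᵀM·[a, b]ᵀ = Mᵀz is [[206, 26]; [26, 7]]·[a, b]ᵀ = [-199, -29]ᵀ.
Eliminating b: 7·(row 1) − 26·(row 2) gives 766·a = 7·(-199) − 26·(-29) = -639, so a = -639/766.
Then b = ((-29) − 26·(-639/766))/7 = -400/383.
At x = 13: ẑ = (-639/766)·(13) + (-400/383)·(1) = -9107/766.

ẑ = -11.89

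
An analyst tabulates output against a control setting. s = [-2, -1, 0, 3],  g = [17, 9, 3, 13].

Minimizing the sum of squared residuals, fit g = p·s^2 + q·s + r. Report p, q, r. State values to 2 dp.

The normal system XᵀX·[p, q, r]ᵀ = Xᵀg is [[98, 18, 14]; [18, 14, 0]; [14, 0, 4]]·[p, q, r]ᵀ = [194, -4, 42]ᵀ.
Inverting the 3×3 Gram matrix, [p, q, r]ᵀ = [365/181, -521/181, 623/181]ᵀ.

p = 2.02, q = -2.88, r = 3.44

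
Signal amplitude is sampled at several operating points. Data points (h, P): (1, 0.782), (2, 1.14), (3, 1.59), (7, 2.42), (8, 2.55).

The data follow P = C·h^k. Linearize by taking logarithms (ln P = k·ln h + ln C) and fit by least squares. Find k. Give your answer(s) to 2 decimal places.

k = 0.58

With ln Pᵢ as the transformed response and ln hᵢ as the regressor:
Over the data: Σln h = 5.8171, Σ(ln h)² = 9.7980, Σln P = 2.1687, Σln h·ln P = 4.2666.
Normal system: [[9.7980, 5.8171]; [5.8171, 5]]·[k, ln C]ᵀ = [4.2666, 2.1687]ᵀ.
Δ = 9.7980·5 − (5.8171)² = 15.1514; k = (4.2666·5 − 5.8171·2.1687)/15.1514 = 0.57533, ln C = (9.7980·2.1687 − 5.8171·4.2666)/15.1514 = -0.23561.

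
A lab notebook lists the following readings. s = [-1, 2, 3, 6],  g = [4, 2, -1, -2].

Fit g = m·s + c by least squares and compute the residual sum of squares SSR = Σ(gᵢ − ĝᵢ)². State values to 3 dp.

Entries of AᵀA: Σs·s = 50, Σs = 10, Σ1 = 4.
Right-hand side: Σs·g = -15, Σg = 3.
Determinant 50·4 − 10² = 100.
m = ((-15)·4 − 10·3)/100 = -9/10; c = (50·3 − 10·(-15))/100 = 3.
Residuals: 1/10, 4/5, -13/10, 2/5; SSR = 5/2.

SSR = 2.500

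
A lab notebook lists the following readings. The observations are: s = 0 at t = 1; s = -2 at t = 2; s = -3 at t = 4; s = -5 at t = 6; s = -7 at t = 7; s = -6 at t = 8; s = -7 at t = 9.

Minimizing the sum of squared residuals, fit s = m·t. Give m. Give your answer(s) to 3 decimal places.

The normal system XᵀX·[m]ᵀ = Xᵀs is [[251]]·[m]ᵀ = [-206]ᵀ.
Hence m = -206 / 251 ≈ -0.820717.

m = -0.821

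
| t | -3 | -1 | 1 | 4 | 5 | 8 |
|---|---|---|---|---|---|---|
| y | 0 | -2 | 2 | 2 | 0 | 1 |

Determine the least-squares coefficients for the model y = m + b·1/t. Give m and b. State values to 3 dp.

m = 0.418, b = 2.029

The normal equations are: 6·m + (29/120)·b = 3;  (29/120)·m + (32101/14400)·b = 37/8.
(Σ1 = 6, Σ1/t = 29/120, Σ1/t·1/t = 32101/14400, Σy = 3, Σ1/t·y = 37/8.)
det = 6·(32101/14400) − (29/120)² = 38353/2880.
m = (3·(32101/14400) − (29/120)·(37/8))/(38353/2880) = 80208/191765; b = (6·(37/8) − (29/120)·3)/(38353/2880) = 77832/38353.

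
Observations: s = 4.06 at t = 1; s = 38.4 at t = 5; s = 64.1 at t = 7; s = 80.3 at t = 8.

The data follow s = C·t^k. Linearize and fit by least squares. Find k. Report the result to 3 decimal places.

Taking logs, ln s = k·ln t + ln C, so regress ln s on ln t.
Sums: Σln t = 5.6348, Σ(ln t)² = 10.7009, Σln s = 13.5955, Σln t·ln s = 23.0871.
Normal system: [[10.7009, 5.6348]; [5.6348, 4]]·[k, ln C]ᵀ = [23.0871, 13.5955]ᵀ.
Δ = 10.7009·4 − (5.6348)² = 11.0529; k = (23.0871·4 − 5.6348·13.5955)/11.0529 = 1.42415, ln C = (10.7009·13.5955 − 5.6348·23.0871)/11.0529 = 1.39267.

k = 1.424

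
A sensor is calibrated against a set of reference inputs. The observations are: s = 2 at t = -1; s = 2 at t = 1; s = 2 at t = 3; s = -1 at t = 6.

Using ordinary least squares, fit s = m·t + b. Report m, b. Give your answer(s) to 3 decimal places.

Forming AᵀA = [[47, 9]; [9, 4]] and Aᵀs = [0, 5]ᵀ gives AᵀA·[m, b]ᵀ = Aᵀs.
det = 47·4 − 9² = 107.
m = (0·4 − 9·5)/107 = -45/107; b = (47·5 − 9·0)/107 = 235/107.

m = -0.421, b = 2.196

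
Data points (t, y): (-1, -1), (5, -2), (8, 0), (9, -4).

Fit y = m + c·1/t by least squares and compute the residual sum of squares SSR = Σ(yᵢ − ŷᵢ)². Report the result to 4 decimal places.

Setting ∂/∂m … = 0 gives: 4·m + (-203/360)·c = -7;  (-203/360)·m + (138409/129600)·c = 7/45.
Eliminating c: (138409/129600)·(row 1) − (-203/360)·(row 2) gives (170809/43200)·m = (138409/129600)·(-7) − (-203/360)·(7/45) = -63833/8640, so m = -319165/170809.
Then c = ((7/45) − (-203/360)·(-319165/170809))/(138409/129600) = -143640/170809.
Residuals: 4716/170809, 6275/170809, 337120/170809, -348111/170809; SSR = 1375178/170809.

SSR = 8.0510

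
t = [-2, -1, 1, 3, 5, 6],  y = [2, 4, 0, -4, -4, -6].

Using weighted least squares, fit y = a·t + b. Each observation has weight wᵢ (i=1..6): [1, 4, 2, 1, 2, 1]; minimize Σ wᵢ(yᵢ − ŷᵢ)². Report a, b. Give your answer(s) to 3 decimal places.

Normal-equation sums: Σwᵢ·t·t = 105, Σwᵢ·t = 15, Σwᵢ·1 = 11.
Right-hand side: Σwᵢ·t·y = -108, Σwᵢ·y = 0.
Determinant 105·11 − 15² = 930.
a = ((-108)·11 − 15·0)/930 = -198/155; b = (105·0 − 15·(-108))/930 = 54/31.

a = -1.277, b = 1.742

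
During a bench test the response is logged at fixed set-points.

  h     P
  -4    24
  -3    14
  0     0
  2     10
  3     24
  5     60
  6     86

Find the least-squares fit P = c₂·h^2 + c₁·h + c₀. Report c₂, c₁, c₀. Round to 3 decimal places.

c₂ = 2.082, c₁ = 1.846, c₀ = -0.671

Normal-equation sums: Σh^2·h^2 = 2355, Σh^2·h = 285, Σh^2 = 99, Σh·h = 99, Σh = 9, Σ1 = 7.
Right-hand side: Σh^2·P = 5362, Σh·P = 770, ΣP = 218.
So XᵀX·[c₂, c₁, c₀]ᵀ = XᵀP: [[2355, 285, 99]; [285, 99, 9]; [99, 9, 7]]·[c₂, c₁, c₀]ᵀ = [5362, 770, 218]ᵀ.
Inverting the 3×3 Gram matrix, [c₂, c₁, c₀]ᵀ = [17792/8547, 15779/8547, -1913/2849]ᵀ.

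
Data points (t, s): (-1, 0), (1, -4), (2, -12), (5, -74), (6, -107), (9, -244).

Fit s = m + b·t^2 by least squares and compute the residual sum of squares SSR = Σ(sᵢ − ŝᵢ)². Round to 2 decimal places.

SSR = 9.75

Compute the Gram sums: Σ1 = 6, Σt^2 = 148, Σt^2·t^2 = 8500.
And Σs = -441, Σt^2·s = -25518.
Normal equations: [[6, 148]; [148, 8500]]·[m, b]ᵀ = [-441, -25518]ᵀ.
Determinant 6·8500 − 148² = 29096.
m = ((-441)·8500 − 148·(-25518))/29096 = 7041/7274; b = (6·(-25518) − 148·(-441))/29096 = -10980/3637.
Residuals: 14919/7274, -14177/7274, -6489/7274, 3683/7274, 5201/7274, -3137/7274; SSR = 70955/7274.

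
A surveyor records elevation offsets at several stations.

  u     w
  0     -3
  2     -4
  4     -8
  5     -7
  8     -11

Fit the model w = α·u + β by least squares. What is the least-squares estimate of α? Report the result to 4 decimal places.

Entries of AᵀA: Σu·u = 109, Σu = 19, Σ1 = 5.
Moment sums: Σu·w = -163, Σw = -33.
AᵀA·[α, β]ᵀ = Aᵀw becomes [[109, 19]; [19, 5]]·[α, β]ᵀ = [-163, -33]ᵀ.
det = 109·5 − 19² = 184.
α = ((-163)·5 − 19·(-33))/184 = -47/46; β = (109·(-33) − 19·(-163))/184 = -125/46.

α = -1.0217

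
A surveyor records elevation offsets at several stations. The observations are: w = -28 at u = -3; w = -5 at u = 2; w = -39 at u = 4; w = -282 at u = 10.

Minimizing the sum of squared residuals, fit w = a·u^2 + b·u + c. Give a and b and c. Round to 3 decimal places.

a = -3.005, b = 1.485, c = 3.583

With design matrix M, MᵀM = [[10353, 1045, 129]; [1045, 129, 13]; [129, 13, 4]] and Mᵀw = [-29096, -2902, -354]ᵀ.
Row-reducing yields a = -875391/291316, b = 432691/291316, c = 260912/72829.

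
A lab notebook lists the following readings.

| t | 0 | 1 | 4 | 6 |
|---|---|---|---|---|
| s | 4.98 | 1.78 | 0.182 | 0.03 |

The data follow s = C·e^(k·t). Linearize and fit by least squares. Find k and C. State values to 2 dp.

With ln sᵢ as the transformed response and tᵢ as the regressor:
Sums: Σt = 11.0000, Σ(t)² = 53.0000, Σln s = -3.0283, Σt·ln s = -27.2777.
Normal system: [[53.0000, 11.0000]; [11.0000, 4]]·[k, ln C]ᵀ = [-27.2777, -3.0283]ᵀ.
Slope k = (n·Σt·ln s − Σt·Σln s)/(n·Σ(t)² − (Σt)²) = (4·-27.2777 − 11.0000·-3.0283)/91.0000 = -0.83297; ln C = (Σln s − k·Σt)/n = 1.53359, so C = exp(1.53359) = 4.63480.

k = -0.83, C = 4.63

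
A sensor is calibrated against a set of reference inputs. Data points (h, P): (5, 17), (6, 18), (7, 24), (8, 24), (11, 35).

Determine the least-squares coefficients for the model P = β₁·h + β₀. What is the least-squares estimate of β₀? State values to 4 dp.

β₀ = 0.9811

Entries of XᵀX: Σh·h = 295, Σh = 37, Σ1 = 5.
For XᵀP: Σh·P = 938, ΣP = 118.
XᵀX·[β₁, β₀]ᵀ = XᵀP becomes [[295, 37]; [37, 5]]·[β₁, β₀]ᵀ = [938, 118]ᵀ.
det = 295·5 − 37² = 106.
β₁ = (938·5 − 37·118)/106 = 162/53; β₀ = (295·118 − 37·938)/106 = 52/53.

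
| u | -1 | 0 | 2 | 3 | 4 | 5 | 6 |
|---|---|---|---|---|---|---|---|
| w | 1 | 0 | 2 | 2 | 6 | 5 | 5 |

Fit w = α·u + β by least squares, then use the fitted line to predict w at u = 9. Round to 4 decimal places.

Forming XᵀX = [[91, 19]; [19, 7]] and Xᵀw = [88, 21]ᵀ gives XᵀX·[α, β]ᵀ = Xᵀw.
Eliminating β: 7·(row 1) − 19·(row 2) gives 276·α = 7·88 − 19·21 = 217, so α = 217/276.
Then β = (21 − 19·(217/276))/7 = 239/276.
At u = 9: ŵ = (217/276)·(9) + (239/276)·(1) = 548/69.

ŵ = 7.9420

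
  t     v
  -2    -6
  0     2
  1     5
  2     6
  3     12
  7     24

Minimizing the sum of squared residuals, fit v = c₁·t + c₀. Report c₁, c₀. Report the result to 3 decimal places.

The normal equations are: 67·c₁ + 11·c₀ = 233;  11·c₁ + 6·c₀ = 43.
(Σt·t = 67, Σt = 11, Σ1 = 6, Σt·v = 233, Σv = 43.)
Δ = 67·6 − 11² = 281.
c₁ = (233·6 − 11·43)/281 = 925/281; c₀ = (67·43 − 11·233)/281 = 318/281.

c₁ = 3.292, c₀ = 1.132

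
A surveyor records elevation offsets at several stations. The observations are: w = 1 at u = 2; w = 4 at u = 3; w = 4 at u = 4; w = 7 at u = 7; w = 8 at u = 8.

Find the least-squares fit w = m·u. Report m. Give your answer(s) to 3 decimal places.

m = 1.007

MᵀM·[m]ᵀ = Mᵀw reads: 142·m = 143.
(Σu·u = 142, Σu·w = 143.)
m = 143/142 = 1.00704.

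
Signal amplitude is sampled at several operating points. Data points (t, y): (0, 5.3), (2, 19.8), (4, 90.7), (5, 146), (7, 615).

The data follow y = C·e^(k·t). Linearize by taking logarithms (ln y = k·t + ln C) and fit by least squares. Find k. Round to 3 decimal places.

With ln yᵢ as the transformed response and tᵢ as the regressor:
Σt = 18.0000, Σ(t)² = 94.0000, Σln y = 20.5662, Σt·ln y = 93.8710.
Normal system: [[94.0000, 18.0000]; [18.0000, 5]]·[k, ln C]ᵀ = [93.8710, 20.5662]ᵀ.
Solving (det = 146.0000): k = 0.67920, ln C = 1.66810.

k = 0.679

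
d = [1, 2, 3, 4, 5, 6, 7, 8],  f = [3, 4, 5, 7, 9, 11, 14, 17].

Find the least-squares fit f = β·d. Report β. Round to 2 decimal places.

β = 1.96

Normal-equation sums: Σd·d = 204.
For Aᵀf: Σd·f = 399.
So AᵀA·[β]ᵀ = Aᵀf: [[204]]·[β]ᵀ = [399]ᵀ.
Hence β = 399 / 204 ≈ 1.95588.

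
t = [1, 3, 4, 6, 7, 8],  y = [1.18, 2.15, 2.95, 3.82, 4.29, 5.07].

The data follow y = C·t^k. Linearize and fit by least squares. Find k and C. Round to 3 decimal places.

k = 0.692, C = 1.121

Taking logs, ln y = k·ln t + ln C, so regress ln y on ln t.
Over the data: Σln t = 8.3020, Σ(ln t)² = 14.4498, Σln y = 6.4327, Σln t·ln y = 10.9515.
Normal system: [[14.4498, 8.3020]; [8.3020, 6]]·[k, ln C]ᵀ = [10.9515, 6.4327]ᵀ.
Solving (det = 17.7753): k = 0.69225, ln C = 0.11427, so C = exp(0.11427) = 1.12105.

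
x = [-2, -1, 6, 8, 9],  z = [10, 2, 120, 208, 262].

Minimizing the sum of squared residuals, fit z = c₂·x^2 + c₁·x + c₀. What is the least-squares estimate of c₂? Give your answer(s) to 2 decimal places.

c₂ = 3.06

From the data, Σx^2·x^2 = 11970, Σx^2·x = 1448, Σx^2 = 186, Σx·x = 186, Σx = 20, Σ1 = 5.
And Σx^2·z = 38896, Σx·z = 4720, Σz = 602.
Normal equations: [[11970, 1448, 186]; [1448, 186, 20]; [186, 20, 5]]·[c₂, c₁, c₀]ᵀ = [38896, 4720, 602]ᵀ.
Inverting the 3×3 Gram matrix, [c₂, c₁, c₀]ᵀ = [151902/49711, 75404/49711, 32834/49711]ᵀ.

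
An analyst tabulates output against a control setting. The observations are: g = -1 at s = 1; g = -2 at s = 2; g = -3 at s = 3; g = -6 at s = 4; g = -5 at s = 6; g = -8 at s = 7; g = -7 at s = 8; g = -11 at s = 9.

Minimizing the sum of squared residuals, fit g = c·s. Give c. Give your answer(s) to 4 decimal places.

c = -1.0731

XᵀX·[c]ᵀ = Xᵀg reads: 260·c = -279.
Hence c = -279 / 260 ≈ -1.07308.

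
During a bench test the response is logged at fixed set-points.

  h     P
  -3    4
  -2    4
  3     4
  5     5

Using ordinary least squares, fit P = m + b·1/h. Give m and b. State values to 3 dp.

m = 4.292, b = 0.562

Entries of AᵀA: Σ1 = 4, Σ1/h = -3/10, Σ1/h·1/h = 461/900.
Right-hand side: ΣP = 17, Σ1/h·P = -1.
Normal equations: [[4, -3/10]; [-3/10, 461/900]]·[m, b]ᵀ = [17, -1]ᵀ.
Eliminating b: (461/900)·(row 1) − (-3/10)·(row 2) gives (1763/900)·m = (461/900)·17 − (-3/10)·(-1) = 7567/900, so m = 7567/1763.
Then b = ((-1) − (-3/10)·(7567/1763))/(461/900) = 990/1763.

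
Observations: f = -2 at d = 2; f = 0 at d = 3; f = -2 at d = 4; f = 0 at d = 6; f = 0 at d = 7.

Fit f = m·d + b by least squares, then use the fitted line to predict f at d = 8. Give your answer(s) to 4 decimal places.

f̂ = 0.3721

Setting ∂/∂m … = 0 gives: 114·m + 22·b = -12;  22·m + 5·b = -4.
det = 114·5 − 22² = 86.
m = ((-12)·5 − 22·(-4))/86 = 14/43; b = (114·(-4) − 22·(-12))/86 = -96/43.
At d = 8: f̂ = (14/43)·(8) + (-96/43)·(1) = 16/43.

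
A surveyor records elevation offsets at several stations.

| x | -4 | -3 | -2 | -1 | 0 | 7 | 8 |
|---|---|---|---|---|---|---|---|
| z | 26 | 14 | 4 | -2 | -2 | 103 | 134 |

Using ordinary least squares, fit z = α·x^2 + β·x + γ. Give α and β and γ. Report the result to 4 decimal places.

With design matrix A, AᵀA = [[6851, 755, 143]; [755, 143, 5]; [143, 5, 7]] and Aᵀz = [14179, 1641, 277]ᵀ.
Row-reducing yields α = 430159/212961, β = 190067/212961, γ = -23625/10141.

α = 2.0199, β = 0.8925, γ = -2.3297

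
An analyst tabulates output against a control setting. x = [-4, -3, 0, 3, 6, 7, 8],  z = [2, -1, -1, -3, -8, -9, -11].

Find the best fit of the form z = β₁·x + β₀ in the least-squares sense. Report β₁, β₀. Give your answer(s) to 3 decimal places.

β₁ = -0.972, β₀ = -2.069

Entries of AᵀA: Σx·x = 183, Σx = 17, Σ1 = 7.
For Aᵀz: Σx·z = -213, Σz = -31.
So AᵀA·[β₁, β₀]ᵀ = Aᵀz: [[183, 17]; [17, 7]]·[β₁, β₀]ᵀ = [-213, -31]ᵀ.
Determinant 183·7 − 17² = 992.
β₁ = ((-213)·7 − 17·(-31))/992 = -241/248; β₀ = (183·(-31) − 17·(-213))/992 = -513/248.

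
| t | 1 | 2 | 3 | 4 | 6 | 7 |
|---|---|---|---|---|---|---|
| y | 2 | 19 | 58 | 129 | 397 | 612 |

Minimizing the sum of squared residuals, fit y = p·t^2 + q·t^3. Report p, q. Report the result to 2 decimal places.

Normal-equation sums: Σt^2·t^2 = 4051, Σt^2·t^3 = 25883, Σt^3·t^3 = 169195.
Right-hand side: Σt^2·y = 46944, Σt^3·y = 305644.
Eliminating q: 169195·(row 1) − 25883·(row 2) gives 15479256·p = 169195·46944 − 25883·305644 = 31706428, so p = 609739/297678.
Then q = (305644 − 25883·(609739/297678))/169195 = 5778073/3869814.

p = 2.05, q = 1.49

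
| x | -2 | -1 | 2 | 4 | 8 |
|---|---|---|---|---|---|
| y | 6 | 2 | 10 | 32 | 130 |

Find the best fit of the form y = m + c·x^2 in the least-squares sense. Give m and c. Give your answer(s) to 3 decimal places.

Sums needed: Σ1 = 5, Σx^2 = 89, Σx^2·x^2 = 4385.
And Σy = 180, Σx^2·y = 8898.
det = 5·4385 − 89² = 14004.
m = (180·4385 − 89·8898)/14004 = -437/2334; c = (5·8898 − 89·180)/14004 = 4745/2334.

m = -0.187, c = 2.033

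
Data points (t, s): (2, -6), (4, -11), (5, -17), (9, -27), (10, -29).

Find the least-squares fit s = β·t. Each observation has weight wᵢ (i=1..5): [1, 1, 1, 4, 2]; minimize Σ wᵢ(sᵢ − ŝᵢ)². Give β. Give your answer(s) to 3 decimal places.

β = -2.975

The normal equations are: 569·β = -1693.
(Σwᵢ·t·t = 569, Σwᵢ·t·s = -1693.)
Hence β = -1693 / 569 ≈ -2.9754.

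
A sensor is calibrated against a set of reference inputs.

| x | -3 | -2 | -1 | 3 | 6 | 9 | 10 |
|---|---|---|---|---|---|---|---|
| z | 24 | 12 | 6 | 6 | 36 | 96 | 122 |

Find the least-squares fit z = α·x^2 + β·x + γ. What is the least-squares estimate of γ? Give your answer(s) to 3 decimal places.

γ = 0.800

The normal equations are: 18036·α + 1936·β + 240·γ = 21596;  1936·α + 240·β + 22·γ = 2216;  240·α + 22·β + 7·γ = 302.
Row-reducing yields α = 185353/122159, β = -376199/122159, γ = 97668/122159.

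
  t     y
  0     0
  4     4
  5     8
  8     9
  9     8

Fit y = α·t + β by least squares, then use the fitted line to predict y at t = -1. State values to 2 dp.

ŷ = -0.20

The normal equations are: 186·α + 26·β = 200;  26·α + 5·β = 29.
Δ = 186·5 − 26² = 254.
α = (200·5 − 26·29)/254 = 123/127; β = (186·29 − 26·200)/254 = 97/127.
At t = -1: ŷ = (123/127)·(-1) + (97/127)·(1) = -26/127.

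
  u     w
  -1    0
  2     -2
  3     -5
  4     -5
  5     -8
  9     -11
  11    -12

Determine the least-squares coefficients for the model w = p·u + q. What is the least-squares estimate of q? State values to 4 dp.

q = -1.1563

From the data, Σu·u = 257, Σu = 33, Σ1 = 7.
For Mᵀw: Σu·w = -310, Σw = -43.
Eliminating q: 7·(row 1) − 33·(row 2) gives 710·p = 7·(-310) − 33·(-43) = -751, so p = -751/710.
Then q = ((-43) − 33·(-751/710))/7 = -821/710.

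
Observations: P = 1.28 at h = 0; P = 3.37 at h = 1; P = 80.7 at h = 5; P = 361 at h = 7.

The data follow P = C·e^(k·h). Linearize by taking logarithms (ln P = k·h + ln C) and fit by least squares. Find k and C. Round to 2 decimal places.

k = 0.80, C = 1.39

Let Y = ln P. Fitting Y = k·h + ln C by least squares:
XᵀX = [[75.0000, 13.0000]; [13.0000, 4]], rhs = [64.3908, 11.7414]ᵀ  (here Σh = 13.0000, Σ(h)² = 75.0000, Σln P = 11.7414, Σh·ln P = 64.3908).
Slope k = (n·Σh·ln P − Σh·Σln P)/(n·Σ(h)² − (Σh)²) = (4·64.3908 − 13.0000·11.7414)/131.0000 = 0.80095; ln C = (Σln P − k·Σh)/n = 0.33225, so C = exp(0.33225) = 1.39410.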